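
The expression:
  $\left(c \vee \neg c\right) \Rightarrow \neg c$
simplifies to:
$\neg c$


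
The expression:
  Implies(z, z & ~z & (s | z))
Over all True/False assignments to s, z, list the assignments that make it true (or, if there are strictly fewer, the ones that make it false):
is true only for:
  s=False, z=False;
  s=True, z=False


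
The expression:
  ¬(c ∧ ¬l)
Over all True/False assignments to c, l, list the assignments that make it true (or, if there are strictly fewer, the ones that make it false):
is false only for:
  c=True, l=False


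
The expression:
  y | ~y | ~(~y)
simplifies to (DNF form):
True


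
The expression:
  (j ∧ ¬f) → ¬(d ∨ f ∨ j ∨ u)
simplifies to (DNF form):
f ∨ ¬j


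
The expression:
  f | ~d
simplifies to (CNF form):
f | ~d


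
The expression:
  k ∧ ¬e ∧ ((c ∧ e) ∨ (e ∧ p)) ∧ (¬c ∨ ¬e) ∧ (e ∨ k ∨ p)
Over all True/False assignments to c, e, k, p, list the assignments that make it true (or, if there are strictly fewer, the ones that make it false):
is never true.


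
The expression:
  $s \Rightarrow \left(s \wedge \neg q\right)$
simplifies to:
$\neg q \vee \neg s$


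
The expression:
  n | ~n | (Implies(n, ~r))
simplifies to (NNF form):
True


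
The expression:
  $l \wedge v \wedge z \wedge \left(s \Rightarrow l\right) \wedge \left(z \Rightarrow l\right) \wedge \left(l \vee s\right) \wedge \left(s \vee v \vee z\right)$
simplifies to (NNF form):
$l \wedge v \wedge z$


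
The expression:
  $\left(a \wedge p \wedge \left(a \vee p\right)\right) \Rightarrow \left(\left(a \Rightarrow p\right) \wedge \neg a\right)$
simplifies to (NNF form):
$\neg a \vee \neg p$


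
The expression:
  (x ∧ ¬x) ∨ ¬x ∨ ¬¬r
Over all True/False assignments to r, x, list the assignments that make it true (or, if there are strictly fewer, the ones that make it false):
is false only for:
  r=False, x=True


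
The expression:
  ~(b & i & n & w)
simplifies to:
~b | ~i | ~n | ~w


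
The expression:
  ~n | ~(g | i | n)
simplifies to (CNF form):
~n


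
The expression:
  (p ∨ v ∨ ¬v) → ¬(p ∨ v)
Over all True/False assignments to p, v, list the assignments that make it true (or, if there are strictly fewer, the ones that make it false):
is true only for:
  p=False, v=False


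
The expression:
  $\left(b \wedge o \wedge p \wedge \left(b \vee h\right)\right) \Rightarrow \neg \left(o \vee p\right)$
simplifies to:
$\neg b \vee \neg o \vee \neg p$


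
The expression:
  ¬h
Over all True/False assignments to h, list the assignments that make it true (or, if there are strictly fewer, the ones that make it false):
is true only for:
  h=False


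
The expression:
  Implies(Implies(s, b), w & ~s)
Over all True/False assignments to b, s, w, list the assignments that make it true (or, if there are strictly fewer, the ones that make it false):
is true only for:
  b=False, s=False, w=True;
  b=False, s=True, w=False;
  b=False, s=True, w=True;
  b=True, s=False, w=True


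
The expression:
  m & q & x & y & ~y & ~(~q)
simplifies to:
False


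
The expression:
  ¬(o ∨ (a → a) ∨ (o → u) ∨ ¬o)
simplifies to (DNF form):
False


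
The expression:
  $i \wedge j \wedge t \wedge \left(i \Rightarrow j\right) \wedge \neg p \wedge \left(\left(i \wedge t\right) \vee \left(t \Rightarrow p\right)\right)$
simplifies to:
$i \wedge j \wedge t \wedge \neg p$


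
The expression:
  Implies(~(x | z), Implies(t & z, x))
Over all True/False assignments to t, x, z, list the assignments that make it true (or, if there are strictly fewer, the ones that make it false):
is always true.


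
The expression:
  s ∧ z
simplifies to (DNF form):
s ∧ z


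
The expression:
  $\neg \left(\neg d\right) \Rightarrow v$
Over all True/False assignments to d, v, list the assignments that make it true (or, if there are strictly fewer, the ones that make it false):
is false only for:
  d=True, v=False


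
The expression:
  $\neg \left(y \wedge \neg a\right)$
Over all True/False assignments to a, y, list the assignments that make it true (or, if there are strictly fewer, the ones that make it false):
is false only for:
  a=False, y=True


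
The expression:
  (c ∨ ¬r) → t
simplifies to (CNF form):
(r ∨ t) ∧ (t ∨ ¬c)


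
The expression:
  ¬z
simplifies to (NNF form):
¬z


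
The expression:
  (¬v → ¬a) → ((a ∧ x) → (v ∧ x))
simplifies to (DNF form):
True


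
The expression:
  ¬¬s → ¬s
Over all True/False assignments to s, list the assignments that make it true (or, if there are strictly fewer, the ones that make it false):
is true only for:
  s=False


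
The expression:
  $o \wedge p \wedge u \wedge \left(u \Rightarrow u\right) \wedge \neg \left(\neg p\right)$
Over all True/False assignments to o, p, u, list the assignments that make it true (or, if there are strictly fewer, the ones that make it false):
is true only for:
  o=True, p=True, u=True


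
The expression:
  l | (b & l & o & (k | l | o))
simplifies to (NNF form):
l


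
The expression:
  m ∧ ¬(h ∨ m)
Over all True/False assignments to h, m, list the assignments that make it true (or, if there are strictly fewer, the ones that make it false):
is never true.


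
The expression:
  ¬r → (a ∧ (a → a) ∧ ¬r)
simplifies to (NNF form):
a ∨ r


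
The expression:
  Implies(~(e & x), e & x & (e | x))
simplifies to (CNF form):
e & x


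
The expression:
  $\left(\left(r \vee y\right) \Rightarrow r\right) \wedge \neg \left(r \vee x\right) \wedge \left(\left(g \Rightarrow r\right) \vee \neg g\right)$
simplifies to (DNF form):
$\neg g \wedge \neg r \wedge \neg x \wedge \neg y$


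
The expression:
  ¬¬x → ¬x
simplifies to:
¬x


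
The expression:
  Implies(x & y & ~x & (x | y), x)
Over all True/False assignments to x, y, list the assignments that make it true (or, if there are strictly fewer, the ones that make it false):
is always true.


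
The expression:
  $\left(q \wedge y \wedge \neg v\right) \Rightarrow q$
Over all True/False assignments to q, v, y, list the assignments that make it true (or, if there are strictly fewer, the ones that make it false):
is always true.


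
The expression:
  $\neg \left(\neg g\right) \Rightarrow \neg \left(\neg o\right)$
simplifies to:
$o \vee \neg g$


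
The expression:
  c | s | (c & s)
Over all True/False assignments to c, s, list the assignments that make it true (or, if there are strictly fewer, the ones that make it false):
is false only for:
  c=False, s=False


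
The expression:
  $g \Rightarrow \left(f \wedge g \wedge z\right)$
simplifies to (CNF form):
$\left(f \vee \neg g\right) \wedge \left(z \vee \neg g\right)$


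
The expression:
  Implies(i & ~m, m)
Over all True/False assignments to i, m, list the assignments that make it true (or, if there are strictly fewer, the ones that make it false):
is false only for:
  i=True, m=False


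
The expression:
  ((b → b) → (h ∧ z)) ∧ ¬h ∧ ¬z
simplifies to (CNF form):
False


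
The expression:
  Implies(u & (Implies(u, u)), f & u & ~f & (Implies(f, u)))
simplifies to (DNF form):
~u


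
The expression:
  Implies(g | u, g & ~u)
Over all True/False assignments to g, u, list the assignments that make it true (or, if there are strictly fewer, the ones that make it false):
is true only for:
  g=False, u=False;
  g=True, u=False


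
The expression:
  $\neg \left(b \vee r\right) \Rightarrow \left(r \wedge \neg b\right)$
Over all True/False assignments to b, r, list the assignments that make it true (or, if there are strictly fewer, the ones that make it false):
is false only for:
  b=False, r=False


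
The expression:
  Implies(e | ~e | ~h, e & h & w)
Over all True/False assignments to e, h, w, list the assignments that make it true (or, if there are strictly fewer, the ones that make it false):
is true only for:
  e=True, h=True, w=True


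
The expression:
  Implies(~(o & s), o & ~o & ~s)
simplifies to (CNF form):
o & s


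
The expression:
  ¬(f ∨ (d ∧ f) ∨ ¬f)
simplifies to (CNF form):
False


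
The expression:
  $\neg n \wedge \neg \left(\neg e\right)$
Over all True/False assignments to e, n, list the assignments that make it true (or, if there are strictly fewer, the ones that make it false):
is true only for:
  e=True, n=False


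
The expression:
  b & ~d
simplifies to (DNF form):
b & ~d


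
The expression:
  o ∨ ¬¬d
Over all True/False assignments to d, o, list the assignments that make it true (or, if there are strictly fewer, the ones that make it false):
is false only for:
  d=False, o=False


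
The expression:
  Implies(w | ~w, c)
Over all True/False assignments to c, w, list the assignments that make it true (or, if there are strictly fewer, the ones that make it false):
is true only for:
  c=True, w=False;
  c=True, w=True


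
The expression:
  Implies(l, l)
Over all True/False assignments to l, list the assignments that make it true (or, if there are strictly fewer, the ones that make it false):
is always true.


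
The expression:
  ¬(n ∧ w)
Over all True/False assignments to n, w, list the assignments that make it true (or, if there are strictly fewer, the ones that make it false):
is false only for:
  n=True, w=True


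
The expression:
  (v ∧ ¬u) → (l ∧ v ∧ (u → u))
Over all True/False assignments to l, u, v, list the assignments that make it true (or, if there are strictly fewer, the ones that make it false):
is false only for:
  l=False, u=False, v=True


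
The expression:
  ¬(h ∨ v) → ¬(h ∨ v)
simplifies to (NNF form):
True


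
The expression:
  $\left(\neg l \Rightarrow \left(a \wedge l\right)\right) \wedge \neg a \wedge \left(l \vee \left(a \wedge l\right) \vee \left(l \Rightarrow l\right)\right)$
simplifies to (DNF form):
$l \wedge \neg a$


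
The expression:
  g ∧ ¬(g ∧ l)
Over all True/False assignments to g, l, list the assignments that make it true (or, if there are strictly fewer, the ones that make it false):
is true only for:
  g=True, l=False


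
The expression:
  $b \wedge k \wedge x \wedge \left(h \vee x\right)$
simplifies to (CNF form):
$b \wedge k \wedge x$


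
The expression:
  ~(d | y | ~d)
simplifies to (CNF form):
False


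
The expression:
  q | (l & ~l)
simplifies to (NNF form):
q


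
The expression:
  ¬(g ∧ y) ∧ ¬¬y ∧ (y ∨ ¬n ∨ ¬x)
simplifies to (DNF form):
y ∧ ¬g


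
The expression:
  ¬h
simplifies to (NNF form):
¬h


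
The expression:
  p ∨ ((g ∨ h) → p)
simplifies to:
p ∨ (¬g ∧ ¬h)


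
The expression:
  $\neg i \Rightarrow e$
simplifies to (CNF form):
$e \vee i$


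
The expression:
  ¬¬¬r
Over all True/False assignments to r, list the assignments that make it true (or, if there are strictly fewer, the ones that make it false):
is true only for:
  r=False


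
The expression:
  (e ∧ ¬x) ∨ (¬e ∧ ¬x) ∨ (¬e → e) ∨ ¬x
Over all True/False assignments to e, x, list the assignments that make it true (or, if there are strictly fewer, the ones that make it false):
is false only for:
  e=False, x=True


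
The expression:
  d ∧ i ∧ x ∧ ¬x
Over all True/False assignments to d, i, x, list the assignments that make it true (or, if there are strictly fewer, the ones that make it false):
is never true.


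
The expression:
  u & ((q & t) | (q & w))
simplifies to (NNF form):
q & u & (t | w)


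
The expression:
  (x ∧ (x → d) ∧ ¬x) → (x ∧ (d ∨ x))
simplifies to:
True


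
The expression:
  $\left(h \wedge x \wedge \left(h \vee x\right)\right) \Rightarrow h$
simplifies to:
$\text{True}$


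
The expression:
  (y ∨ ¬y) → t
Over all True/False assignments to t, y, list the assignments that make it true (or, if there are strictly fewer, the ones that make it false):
is true only for:
  t=True, y=False;
  t=True, y=True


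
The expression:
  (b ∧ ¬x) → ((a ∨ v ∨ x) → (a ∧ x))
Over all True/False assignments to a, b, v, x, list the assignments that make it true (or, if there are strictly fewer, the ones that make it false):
is false only for:
  a=False, b=True, v=True, x=False;
  a=True, b=True, v=False, x=False;
  a=True, b=True, v=True, x=False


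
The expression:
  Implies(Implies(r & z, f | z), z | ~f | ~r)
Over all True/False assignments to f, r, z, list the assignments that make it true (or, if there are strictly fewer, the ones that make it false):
is false only for:
  f=True, r=True, z=False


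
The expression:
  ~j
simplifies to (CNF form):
~j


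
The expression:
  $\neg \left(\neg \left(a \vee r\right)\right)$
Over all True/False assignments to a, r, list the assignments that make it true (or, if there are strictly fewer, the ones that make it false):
is false only for:
  a=False, r=False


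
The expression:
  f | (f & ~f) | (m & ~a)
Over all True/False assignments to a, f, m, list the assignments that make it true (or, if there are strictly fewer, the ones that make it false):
is false only for:
  a=False, f=False, m=False;
  a=True, f=False, m=False;
  a=True, f=False, m=True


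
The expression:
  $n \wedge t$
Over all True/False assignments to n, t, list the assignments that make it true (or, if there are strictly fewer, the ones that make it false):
is true only for:
  n=True, t=True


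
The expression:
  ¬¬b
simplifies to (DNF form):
b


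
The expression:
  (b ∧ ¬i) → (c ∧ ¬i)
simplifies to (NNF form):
c ∨ i ∨ ¬b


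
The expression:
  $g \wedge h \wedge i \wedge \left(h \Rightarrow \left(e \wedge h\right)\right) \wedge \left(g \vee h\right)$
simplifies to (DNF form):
$e \wedge g \wedge h \wedge i$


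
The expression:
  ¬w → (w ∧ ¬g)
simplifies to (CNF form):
w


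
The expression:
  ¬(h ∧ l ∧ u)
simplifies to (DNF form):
¬h ∨ ¬l ∨ ¬u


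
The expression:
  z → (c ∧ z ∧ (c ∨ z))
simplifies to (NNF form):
c ∨ ¬z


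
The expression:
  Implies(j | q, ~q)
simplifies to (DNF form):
~q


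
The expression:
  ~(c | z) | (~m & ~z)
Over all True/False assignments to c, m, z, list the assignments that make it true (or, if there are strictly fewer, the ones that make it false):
is true only for:
  c=False, m=False, z=False;
  c=False, m=True, z=False;
  c=True, m=False, z=False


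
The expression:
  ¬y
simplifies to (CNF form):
¬y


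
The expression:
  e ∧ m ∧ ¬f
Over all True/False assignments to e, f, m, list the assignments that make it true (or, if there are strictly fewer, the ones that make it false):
is true only for:
  e=True, f=False, m=True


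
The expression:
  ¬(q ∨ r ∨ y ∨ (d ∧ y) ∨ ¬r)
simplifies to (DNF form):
False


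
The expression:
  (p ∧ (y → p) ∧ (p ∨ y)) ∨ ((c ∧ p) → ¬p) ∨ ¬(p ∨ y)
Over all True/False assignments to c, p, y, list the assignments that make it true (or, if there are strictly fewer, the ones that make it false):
is always true.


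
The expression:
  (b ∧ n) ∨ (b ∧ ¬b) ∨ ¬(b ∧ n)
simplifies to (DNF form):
True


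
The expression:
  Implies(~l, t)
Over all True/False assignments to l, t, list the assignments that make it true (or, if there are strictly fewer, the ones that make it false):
is false only for:
  l=False, t=False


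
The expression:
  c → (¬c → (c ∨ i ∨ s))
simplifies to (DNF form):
True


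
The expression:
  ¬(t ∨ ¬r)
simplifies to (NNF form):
r ∧ ¬t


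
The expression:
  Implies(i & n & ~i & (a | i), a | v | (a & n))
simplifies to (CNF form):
True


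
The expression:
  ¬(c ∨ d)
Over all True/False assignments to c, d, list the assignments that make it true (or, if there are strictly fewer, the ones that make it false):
is true only for:
  c=False, d=False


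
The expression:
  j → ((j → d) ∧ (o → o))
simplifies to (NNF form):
d ∨ ¬j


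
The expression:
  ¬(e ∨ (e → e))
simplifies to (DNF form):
False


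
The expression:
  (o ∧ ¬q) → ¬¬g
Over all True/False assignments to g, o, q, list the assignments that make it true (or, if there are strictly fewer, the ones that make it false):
is false only for:
  g=False, o=True, q=False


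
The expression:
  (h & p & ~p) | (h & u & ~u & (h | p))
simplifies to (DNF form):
False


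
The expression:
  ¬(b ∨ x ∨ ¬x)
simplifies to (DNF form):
False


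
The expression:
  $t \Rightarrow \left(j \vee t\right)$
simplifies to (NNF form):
$\text{True}$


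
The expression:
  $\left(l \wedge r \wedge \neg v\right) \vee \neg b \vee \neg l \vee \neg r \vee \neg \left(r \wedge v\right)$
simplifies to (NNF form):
$\neg b \vee \neg l \vee \neg r \vee \neg v$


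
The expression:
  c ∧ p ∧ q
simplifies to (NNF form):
c ∧ p ∧ q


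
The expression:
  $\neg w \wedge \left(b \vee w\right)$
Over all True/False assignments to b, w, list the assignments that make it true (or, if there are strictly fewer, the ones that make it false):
is true only for:
  b=True, w=False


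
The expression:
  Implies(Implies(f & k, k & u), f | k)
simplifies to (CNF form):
f | k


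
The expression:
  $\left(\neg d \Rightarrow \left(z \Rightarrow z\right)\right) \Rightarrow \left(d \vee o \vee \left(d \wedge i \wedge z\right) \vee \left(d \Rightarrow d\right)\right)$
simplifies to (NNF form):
$\text{True}$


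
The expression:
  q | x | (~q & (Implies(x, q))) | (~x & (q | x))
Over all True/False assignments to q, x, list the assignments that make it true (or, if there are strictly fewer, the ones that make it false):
is always true.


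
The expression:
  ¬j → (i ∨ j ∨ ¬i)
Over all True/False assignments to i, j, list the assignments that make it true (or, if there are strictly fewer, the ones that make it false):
is always true.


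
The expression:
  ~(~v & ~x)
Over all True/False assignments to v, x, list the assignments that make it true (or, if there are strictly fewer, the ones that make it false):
is false only for:
  v=False, x=False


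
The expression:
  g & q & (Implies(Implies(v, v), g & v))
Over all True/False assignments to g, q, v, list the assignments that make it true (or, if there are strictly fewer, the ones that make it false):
is true only for:
  g=True, q=True, v=True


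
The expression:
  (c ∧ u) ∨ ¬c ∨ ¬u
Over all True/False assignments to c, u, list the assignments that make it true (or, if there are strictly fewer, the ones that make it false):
is always true.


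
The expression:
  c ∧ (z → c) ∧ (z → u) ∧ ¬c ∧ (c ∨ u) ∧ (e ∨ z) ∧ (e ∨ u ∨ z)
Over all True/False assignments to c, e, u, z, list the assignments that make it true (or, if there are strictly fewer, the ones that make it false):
is never true.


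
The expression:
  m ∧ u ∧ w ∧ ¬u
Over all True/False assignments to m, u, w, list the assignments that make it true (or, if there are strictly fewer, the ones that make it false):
is never true.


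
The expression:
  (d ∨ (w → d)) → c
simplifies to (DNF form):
c ∨ (w ∧ ¬d)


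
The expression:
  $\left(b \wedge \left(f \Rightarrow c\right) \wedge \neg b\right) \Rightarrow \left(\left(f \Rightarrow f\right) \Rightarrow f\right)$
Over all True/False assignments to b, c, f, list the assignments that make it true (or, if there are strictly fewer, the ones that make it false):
is always true.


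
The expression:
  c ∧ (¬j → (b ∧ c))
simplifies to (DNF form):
(b ∧ c) ∨ (c ∧ j)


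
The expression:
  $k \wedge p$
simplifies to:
$k \wedge p$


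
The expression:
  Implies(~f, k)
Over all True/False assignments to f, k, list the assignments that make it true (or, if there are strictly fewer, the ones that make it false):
is false only for:
  f=False, k=False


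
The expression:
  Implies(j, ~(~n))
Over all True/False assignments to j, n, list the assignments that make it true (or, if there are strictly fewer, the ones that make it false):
is false only for:
  j=True, n=False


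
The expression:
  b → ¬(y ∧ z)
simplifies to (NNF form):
¬b ∨ ¬y ∨ ¬z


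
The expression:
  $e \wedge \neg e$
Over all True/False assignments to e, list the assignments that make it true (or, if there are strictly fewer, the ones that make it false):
is never true.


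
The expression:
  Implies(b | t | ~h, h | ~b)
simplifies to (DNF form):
h | ~b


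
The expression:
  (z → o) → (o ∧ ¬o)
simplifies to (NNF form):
z ∧ ¬o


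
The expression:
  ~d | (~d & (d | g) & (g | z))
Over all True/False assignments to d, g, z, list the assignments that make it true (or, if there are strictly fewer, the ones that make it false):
is true only for:
  d=False, g=False, z=False;
  d=False, g=False, z=True;
  d=False, g=True, z=False;
  d=False, g=True, z=True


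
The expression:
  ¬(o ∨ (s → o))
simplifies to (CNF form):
s ∧ ¬o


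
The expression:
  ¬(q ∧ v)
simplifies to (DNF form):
¬q ∨ ¬v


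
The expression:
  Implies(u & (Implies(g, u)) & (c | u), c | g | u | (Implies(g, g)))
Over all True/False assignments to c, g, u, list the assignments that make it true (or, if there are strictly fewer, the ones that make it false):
is always true.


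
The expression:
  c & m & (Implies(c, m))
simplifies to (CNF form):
c & m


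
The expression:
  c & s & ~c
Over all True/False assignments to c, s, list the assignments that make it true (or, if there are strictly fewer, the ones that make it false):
is never true.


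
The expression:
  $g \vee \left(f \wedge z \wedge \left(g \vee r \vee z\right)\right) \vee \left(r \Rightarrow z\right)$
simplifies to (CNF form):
$g \vee z \vee \neg r$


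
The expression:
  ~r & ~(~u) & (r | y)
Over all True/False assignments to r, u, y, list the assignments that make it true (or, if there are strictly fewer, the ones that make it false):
is true only for:
  r=False, u=True, y=True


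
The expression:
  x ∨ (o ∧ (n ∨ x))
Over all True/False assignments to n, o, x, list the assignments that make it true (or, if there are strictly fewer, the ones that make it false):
is false only for:
  n=False, o=False, x=False;
  n=False, o=True, x=False;
  n=True, o=False, x=False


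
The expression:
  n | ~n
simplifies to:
True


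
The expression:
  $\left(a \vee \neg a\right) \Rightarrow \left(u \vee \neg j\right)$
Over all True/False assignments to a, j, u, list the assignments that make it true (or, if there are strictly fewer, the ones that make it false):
is false only for:
  a=False, j=True, u=False;
  a=True, j=True, u=False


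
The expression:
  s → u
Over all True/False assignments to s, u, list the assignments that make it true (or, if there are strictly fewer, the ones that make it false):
is false only for:
  s=True, u=False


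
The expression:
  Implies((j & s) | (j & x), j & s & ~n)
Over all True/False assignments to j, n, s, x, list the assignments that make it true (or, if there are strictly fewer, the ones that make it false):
is false only for:
  j=True, n=False, s=False, x=True;
  j=True, n=True, s=False, x=True;
  j=True, n=True, s=True, x=False;
  j=True, n=True, s=True, x=True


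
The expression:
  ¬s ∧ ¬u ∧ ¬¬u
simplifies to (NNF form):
False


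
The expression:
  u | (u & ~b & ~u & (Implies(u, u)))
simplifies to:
u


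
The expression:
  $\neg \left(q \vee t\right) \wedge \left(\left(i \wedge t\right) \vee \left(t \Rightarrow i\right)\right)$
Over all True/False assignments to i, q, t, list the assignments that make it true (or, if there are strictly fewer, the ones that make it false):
is true only for:
  i=False, q=False, t=False;
  i=True, q=False, t=False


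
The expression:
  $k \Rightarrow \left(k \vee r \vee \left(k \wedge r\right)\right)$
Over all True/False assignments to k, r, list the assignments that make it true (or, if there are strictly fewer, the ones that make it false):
is always true.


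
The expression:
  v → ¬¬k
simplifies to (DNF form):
k ∨ ¬v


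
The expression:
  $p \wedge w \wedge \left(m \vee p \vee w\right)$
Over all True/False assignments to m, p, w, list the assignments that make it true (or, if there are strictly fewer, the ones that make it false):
is true only for:
  m=False, p=True, w=True;
  m=True, p=True, w=True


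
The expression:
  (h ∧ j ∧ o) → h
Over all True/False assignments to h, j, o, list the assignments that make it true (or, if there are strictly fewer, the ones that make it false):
is always true.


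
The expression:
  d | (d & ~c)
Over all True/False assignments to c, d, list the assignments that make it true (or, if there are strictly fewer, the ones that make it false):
is true only for:
  c=False, d=True;
  c=True, d=True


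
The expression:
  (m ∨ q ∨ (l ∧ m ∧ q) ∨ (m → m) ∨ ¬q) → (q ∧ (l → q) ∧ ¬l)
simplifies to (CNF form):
q ∧ ¬l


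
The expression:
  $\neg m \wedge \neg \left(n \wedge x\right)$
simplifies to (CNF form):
$\neg m \wedge \left(\neg n \vee \neg x\right)$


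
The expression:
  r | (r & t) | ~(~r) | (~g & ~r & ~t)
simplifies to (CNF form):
(r | ~g) & (r | ~t)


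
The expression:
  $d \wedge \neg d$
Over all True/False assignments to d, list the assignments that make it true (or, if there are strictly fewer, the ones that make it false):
is never true.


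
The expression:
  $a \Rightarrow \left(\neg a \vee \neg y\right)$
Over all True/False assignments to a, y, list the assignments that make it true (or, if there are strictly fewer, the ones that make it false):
is false only for:
  a=True, y=True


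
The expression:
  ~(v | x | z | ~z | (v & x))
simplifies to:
False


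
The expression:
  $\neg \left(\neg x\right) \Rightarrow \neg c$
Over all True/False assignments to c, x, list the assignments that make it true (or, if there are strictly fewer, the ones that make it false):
is false only for:
  c=True, x=True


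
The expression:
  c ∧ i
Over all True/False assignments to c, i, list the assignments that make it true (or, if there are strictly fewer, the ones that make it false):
is true only for:
  c=True, i=True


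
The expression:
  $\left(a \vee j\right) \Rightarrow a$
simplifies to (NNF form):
$a \vee \neg j$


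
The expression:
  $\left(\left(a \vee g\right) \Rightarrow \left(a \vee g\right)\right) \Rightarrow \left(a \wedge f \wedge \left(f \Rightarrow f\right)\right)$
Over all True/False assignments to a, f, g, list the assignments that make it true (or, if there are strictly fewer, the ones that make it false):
is true only for:
  a=True, f=True, g=False;
  a=True, f=True, g=True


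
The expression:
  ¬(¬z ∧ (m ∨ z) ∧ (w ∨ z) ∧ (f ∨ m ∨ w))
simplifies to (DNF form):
z ∨ ¬m ∨ ¬w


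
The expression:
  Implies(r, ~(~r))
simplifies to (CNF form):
True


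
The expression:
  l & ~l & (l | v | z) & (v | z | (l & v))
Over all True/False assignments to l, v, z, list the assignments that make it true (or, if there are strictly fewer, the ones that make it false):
is never true.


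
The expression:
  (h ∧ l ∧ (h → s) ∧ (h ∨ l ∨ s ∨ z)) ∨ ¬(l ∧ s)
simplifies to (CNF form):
h ∨ ¬l ∨ ¬s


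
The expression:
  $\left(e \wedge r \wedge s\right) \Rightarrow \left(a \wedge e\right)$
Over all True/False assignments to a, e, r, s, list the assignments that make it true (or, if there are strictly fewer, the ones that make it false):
is false only for:
  a=False, e=True, r=True, s=True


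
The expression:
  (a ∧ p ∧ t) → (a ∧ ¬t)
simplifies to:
¬a ∨ ¬p ∨ ¬t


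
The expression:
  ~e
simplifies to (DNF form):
~e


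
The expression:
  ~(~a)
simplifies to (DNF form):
a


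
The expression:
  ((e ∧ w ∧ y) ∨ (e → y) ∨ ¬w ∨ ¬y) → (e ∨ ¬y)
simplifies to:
e ∨ ¬y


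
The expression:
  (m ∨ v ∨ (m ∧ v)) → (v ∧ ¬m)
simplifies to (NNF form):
¬m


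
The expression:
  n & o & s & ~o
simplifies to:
False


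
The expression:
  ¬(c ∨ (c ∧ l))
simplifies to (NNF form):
¬c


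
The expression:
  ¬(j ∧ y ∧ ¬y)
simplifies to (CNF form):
True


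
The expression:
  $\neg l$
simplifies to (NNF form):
$\neg l$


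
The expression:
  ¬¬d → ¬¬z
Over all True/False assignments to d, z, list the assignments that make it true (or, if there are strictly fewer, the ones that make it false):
is false only for:
  d=True, z=False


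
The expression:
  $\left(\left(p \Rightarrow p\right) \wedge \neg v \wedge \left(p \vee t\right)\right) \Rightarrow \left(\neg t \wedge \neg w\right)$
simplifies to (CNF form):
$\left(v \vee \neg t\right) \wedge \left(v \vee \neg p \vee \neg w\right)$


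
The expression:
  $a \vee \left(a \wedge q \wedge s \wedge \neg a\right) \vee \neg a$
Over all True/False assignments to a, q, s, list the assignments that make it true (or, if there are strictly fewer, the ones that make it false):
is always true.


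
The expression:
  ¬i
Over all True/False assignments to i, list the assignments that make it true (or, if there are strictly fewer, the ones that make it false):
is true only for:
  i=False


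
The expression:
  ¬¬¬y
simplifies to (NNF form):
¬y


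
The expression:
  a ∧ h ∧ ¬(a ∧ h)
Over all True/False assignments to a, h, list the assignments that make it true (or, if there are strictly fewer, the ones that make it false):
is never true.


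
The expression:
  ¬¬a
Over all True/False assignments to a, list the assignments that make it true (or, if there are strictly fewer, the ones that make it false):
is true only for:
  a=True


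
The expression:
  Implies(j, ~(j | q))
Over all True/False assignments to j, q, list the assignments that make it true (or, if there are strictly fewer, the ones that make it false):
is true only for:
  j=False, q=False;
  j=False, q=True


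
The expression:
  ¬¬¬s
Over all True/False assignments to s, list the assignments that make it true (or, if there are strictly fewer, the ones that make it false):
is true only for:
  s=False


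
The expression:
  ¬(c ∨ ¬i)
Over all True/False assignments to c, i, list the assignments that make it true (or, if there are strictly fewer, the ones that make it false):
is true only for:
  c=False, i=True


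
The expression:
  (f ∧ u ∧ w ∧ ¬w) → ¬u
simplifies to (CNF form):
True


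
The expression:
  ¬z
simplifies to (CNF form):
¬z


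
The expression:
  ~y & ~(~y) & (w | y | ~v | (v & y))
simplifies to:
False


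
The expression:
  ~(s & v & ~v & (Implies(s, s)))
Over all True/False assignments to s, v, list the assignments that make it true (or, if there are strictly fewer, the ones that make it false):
is always true.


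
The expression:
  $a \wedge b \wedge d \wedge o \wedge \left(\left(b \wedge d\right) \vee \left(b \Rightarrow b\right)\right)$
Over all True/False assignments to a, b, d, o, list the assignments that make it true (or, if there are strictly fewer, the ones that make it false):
is true only for:
  a=True, b=True, d=True, o=True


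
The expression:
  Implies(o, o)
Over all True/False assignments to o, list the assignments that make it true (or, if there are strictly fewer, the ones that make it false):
is always true.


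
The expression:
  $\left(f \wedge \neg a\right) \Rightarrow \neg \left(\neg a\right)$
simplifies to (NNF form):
$a \vee \neg f$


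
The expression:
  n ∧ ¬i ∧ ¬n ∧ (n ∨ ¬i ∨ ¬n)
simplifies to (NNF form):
False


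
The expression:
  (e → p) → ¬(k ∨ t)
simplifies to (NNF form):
(e ∧ ¬p) ∨ (¬k ∧ ¬t)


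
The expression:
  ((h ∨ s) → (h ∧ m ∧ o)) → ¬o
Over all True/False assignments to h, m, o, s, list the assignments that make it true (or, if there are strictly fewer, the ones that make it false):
is false only for:
  h=False, m=False, o=True, s=False;
  h=False, m=True, o=True, s=False;
  h=True, m=True, o=True, s=False;
  h=True, m=True, o=True, s=True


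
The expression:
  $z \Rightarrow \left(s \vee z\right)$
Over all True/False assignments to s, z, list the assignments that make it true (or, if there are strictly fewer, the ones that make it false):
is always true.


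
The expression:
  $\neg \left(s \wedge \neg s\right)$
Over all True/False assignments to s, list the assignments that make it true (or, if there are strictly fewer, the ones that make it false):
is always true.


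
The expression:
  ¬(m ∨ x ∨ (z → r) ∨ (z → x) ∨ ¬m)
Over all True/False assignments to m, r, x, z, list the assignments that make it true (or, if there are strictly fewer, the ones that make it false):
is never true.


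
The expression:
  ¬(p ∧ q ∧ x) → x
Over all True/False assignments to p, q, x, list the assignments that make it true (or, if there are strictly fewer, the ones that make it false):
is true only for:
  p=False, q=False, x=True;
  p=False, q=True, x=True;
  p=True, q=False, x=True;
  p=True, q=True, x=True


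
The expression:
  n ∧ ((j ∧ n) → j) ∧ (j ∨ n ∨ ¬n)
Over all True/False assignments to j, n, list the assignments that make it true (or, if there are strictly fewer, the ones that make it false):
is true only for:
  j=False, n=True;
  j=True, n=True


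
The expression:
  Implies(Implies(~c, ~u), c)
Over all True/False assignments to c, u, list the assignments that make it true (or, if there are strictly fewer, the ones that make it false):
is false only for:
  c=False, u=False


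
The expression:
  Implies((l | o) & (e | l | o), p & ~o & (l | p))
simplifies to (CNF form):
~o & (p | ~l)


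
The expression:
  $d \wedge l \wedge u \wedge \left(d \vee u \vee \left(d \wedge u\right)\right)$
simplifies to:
$d \wedge l \wedge u$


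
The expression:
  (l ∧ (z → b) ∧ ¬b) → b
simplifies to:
b ∨ z ∨ ¬l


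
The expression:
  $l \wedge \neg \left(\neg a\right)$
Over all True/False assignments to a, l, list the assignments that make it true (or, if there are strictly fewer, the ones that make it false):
is true only for:
  a=True, l=True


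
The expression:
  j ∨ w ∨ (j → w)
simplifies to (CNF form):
True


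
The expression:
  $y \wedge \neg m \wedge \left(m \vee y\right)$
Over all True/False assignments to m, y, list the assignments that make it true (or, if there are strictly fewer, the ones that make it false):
is true only for:
  m=False, y=True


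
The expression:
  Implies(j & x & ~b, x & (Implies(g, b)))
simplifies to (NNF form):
b | ~g | ~j | ~x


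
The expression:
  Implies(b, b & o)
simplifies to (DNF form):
o | ~b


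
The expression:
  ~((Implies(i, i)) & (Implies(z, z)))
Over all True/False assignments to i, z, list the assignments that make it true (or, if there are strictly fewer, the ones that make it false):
is never true.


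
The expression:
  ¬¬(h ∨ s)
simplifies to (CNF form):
h ∨ s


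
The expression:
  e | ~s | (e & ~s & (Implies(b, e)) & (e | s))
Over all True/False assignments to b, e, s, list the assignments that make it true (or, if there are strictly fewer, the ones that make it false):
is false only for:
  b=False, e=False, s=True;
  b=True, e=False, s=True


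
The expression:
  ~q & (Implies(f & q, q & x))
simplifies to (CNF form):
~q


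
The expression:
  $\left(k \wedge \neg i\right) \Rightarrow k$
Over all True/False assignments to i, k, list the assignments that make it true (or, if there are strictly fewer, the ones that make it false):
is always true.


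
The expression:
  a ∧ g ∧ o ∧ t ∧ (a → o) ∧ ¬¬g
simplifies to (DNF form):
a ∧ g ∧ o ∧ t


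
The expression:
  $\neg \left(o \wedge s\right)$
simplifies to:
$\neg o \vee \neg s$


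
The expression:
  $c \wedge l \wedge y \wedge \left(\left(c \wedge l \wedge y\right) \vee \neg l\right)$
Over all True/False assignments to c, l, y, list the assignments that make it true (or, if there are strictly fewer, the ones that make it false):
is true only for:
  c=True, l=True, y=True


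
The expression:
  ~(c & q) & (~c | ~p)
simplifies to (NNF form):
~c | (~p & ~q)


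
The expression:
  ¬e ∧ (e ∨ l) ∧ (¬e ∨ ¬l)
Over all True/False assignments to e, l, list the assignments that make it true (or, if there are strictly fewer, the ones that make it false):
is true only for:
  e=False, l=True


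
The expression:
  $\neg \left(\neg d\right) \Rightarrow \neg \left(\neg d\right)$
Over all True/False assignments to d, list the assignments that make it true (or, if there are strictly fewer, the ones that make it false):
is always true.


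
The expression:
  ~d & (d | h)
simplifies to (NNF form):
h & ~d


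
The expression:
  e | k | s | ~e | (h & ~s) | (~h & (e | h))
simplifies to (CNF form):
True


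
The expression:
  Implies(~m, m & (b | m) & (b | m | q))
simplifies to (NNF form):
m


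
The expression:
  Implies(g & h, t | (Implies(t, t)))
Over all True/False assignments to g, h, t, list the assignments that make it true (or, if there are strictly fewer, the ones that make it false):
is always true.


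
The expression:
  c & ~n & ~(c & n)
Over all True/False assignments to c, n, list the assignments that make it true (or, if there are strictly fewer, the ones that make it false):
is true only for:
  c=True, n=False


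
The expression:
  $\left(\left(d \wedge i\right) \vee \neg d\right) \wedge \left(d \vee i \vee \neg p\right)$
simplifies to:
$i \vee \left(\neg d \wedge \neg p\right)$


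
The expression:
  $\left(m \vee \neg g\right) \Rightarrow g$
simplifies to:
$g$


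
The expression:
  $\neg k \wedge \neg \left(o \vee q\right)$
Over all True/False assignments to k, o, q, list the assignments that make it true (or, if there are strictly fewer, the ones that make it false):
is true only for:
  k=False, o=False, q=False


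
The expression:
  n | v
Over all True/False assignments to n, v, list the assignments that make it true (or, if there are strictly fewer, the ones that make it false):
is false only for:
  n=False, v=False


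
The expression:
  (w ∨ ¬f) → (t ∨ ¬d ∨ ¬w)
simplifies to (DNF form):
t ∨ ¬d ∨ ¬w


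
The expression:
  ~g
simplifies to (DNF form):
~g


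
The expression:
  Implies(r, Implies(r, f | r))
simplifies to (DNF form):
True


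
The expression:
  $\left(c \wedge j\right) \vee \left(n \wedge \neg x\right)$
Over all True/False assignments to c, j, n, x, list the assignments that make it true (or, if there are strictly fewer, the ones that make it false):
is true only for:
  c=False, j=False, n=True, x=False;
  c=False, j=True, n=True, x=False;
  c=True, j=False, n=True, x=False;
  c=True, j=True, n=False, x=False;
  c=True, j=True, n=False, x=True;
  c=True, j=True, n=True, x=False;
  c=True, j=True, n=True, x=True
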